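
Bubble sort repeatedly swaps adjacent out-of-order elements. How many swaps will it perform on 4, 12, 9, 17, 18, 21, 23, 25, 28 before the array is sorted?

There is 1 adjacent swap.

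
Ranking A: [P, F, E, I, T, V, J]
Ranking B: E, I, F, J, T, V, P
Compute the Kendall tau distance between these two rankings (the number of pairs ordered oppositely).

10

Assign each item its position (1..7) in the first ordering, then rewrite the second ordering as that position sequence:
positions: P→1, F→2, E→3, I→4, T→5, V→6, J→7
second ordering as positions: [3, 4, 2, 7, 5, 6, 1]
Discordant pairs = inversions in this position sequence.
3: 2, 1 → 2
4: 2, 1 → 2
2: 1 → 1
7: 5, 6, 1 → 3
5: 1 → 1
6: 1 → 1
1: 0
Total: 2 + 2 + 1 + 3 + 1 + 1 + 0 = 10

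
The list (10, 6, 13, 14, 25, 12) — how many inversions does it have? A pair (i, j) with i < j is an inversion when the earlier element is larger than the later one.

For each element, count later entries that are smaller:
10: 1
6: 0
13: 1
14: 1
25: 1
12: 0
Sum: 1 + 0 + 1 + 1 + 1 + 0 = 4

4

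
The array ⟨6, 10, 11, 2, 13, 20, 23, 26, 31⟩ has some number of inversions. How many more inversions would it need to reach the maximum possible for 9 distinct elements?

33 inversions short

Maximum inversions for 9 distinct elements is C(9, 2) = 9·8/2 = 36.
Current inversions — for each element, count later smaller elements:
6: 1
10: 1
11: 1
2: 0
13: 0
20: 0
23: 0
26: 0
31: 0
Current total: 1 + 1 + 1 + 0 + 0 + 0 + 0 + 0 + 0 = 3
Shortfall: 36 − 3 = 33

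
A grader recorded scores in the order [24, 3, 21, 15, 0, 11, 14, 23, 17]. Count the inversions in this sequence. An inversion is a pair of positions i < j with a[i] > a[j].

18

Sweep left to right; for each value list the smaller values that follow it:
24 → 3, 21, 15, 0, 11, 14, 23, 17 → 8
3 → 0 → 1
21 → 15, 0, 11, 14, 17 → 5
15 → 0, 11, 14 → 3
0 → none → 0
11 → none → 0
14 → none → 0
23 → 17 → 1
17 → none → 0
Sum: 8 + 1 + 5 + 3 + 0 + 0 + 0 + 1 + 0 = 18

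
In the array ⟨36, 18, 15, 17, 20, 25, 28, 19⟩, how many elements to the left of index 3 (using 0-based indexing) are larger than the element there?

The element at index 3 is 17.
Elements before it: 36, 18, 15
Those larger than 17: 36, 18

2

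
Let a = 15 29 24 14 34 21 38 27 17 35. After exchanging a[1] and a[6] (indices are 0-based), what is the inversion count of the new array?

Positions 1 and 6 hold 29 and 38; after swapping, the array is [15, 38, 24, 14, 34, 21, 29, 27, 17, 35].
For each element, count later entries that are smaller:
15 → 14 → 1
38 → 24, 14, 34, 21, 29, 27, 17, 35 → 8
24 → 14, 21, 17 → 3
14 → none → 0
34 → 21, 29, 27, 17 → 4
21 → 17 → 1
29 → 27, 17 → 2
27 → 17 → 1
17 → none → 0
35 → none → 0
Sum: 1 + 8 + 3 + 0 + 4 + 1 + 2 + 1 + 0 + 0 = 20

20 inversions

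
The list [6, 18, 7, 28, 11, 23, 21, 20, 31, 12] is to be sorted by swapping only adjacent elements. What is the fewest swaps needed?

There are 15 adjacent swaps.

Each adjacent swap fixes exactly one inversion, so the minimum swap count equals the number of inversions.
Count inversions — for each element, later elements that are smaller:
6: none → 0
18: 7, 11, 12 → 3
7: none → 0
28: 11, 23, 21, 20, 12 → 5
11: none → 0
23: 21, 20, 12 → 3
21: 20, 12 → 2
20: 12 → 1
31: 12 → 1
12: none → 0
Total inversions: 0 + 3 + 0 + 5 + 0 + 3 + 2 + 1 + 1 + 0 = 15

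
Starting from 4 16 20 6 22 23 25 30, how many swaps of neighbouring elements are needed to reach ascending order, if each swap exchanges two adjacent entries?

2 swaps

Minimum adjacent swaps = number of inversions (each swap of adjacent out-of-order elements removes one inversion and no swap can remove more).
Count inversions — for each element, later elements that are smaller:
4: none → 0
16: 6 → 1
20: 6 → 1
6: none → 0
22: none → 0
23: none → 0
25: none → 0
30: none → 0
Total inversions: 0 + 1 + 1 + 0 + 0 + 0 + 0 + 0 = 2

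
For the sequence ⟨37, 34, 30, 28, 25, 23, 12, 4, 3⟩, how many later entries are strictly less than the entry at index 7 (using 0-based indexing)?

1 such element

The element at index 7 is 4.
Elements after it: 3
Those smaller than 4: 3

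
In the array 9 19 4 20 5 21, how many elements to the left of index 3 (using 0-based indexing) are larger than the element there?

0 such elements

The element at index 3 is 20.
Elements before it: 9, 19, 4
None of them are larger than 20.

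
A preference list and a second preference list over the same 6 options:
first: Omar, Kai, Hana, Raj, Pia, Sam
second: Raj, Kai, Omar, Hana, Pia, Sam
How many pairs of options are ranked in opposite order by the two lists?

Assign each item its position (1..6) in the first ordering, then rewrite the second ordering as that position sequence:
positions: Omar→1, Kai→2, Hana→3, Raj→4, Pia→5, Sam→6
second ordering as positions: [4, 2, 1, 3, 5, 6]
Discordant pairs = inversions in this position sequence.
4: 2, 1, 3 → 3
2: 1 → 1
1: 0
3: 0
5: 0
6: 0
Total: 3 + 1 + 0 + 0 + 0 + 0 = 4

Pairs: 4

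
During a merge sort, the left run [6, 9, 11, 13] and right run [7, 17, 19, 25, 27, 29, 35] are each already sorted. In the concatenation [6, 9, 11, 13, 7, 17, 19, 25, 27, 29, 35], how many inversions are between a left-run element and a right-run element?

3

Count, for every r in R, how many entries of L exceed r:
r = 7: 9, 11, 13 → 3
r = 17: none → 0
r = 19: none → 0
r = 25: none → 0
r = 27: none → 0
r = 29: none → 0
r = 35: none → 0
Cross-inversions: 3 + 0 + 0 + 0 + 0 + 0 + 0 = 3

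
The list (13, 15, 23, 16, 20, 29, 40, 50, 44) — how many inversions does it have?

3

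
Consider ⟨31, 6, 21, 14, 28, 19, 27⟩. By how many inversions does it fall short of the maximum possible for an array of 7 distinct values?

Maximum inversions for 7 distinct elements is C(7, 2) = 7·6/2 = 21.
Current inversions — for each element, count later smaller elements:
31: 6
6: 0
21: 2
14: 0
28: 2
19: 0
27: 0
Current total: 6 + 0 + 2 + 0 + 2 + 0 + 0 = 10
Shortfall: 21 − 10 = 11

11 inversions short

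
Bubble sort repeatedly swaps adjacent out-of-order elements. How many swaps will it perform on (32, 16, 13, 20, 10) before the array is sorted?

There are 8 adjacent swaps.

Each adjacent swap fixes exactly one inversion, so the minimum swap count equals the number of inversions.
Count inversions — for each element, later elements that are smaller:
32: 16, 13, 20, 10 → 4
16: 13, 10 → 2
13: 10 → 1
20: 10 → 1
10: none → 0
Total inversions: 4 + 2 + 1 + 1 + 0 = 8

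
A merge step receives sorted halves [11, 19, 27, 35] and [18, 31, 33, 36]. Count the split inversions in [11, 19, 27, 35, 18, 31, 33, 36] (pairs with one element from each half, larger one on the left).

5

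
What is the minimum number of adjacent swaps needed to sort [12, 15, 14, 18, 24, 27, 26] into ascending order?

2

The minimum number of adjacent swaps to sort an array equals its inversion count, since every such swap removes exactly one inversion.
Count inversions — for each element, later elements that are smaller:
12: none → 0
15: 14 → 1
14: none → 0
18: none → 0
24: none → 0
27: 26 → 1
26: none → 0
Total inversions: 0 + 1 + 0 + 0 + 0 + 1 + 0 = 2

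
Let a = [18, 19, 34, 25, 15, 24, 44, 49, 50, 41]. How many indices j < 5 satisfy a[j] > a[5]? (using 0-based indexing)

2 such elements

The element at index 5 is 24.
Elements before it: 18, 19, 34, 25, 15
Those larger than 24: 34, 25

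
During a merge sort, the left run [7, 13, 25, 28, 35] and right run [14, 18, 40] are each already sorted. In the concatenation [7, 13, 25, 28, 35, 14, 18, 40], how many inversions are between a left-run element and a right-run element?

6 split inversions

For each element r of the right run, count left-run elements greater than r:
r = 14: 25, 28, 35 → 3
r = 18: 25, 28, 35 → 3
r = 40: none → 0
Cross-inversions: 3 + 3 + 0 = 6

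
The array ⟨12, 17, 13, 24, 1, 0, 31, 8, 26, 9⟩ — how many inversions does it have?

22

Sweep left to right; for each value list the smaller values that follow it:
12 → 1, 0, 8, 9 → 4
17 → 13, 1, 0, 8, 9 → 5
13 → 1, 0, 8, 9 → 4
24 → 1, 0, 8, 9 → 4
1 → 0 → 1
0 → none → 0
31 → 8, 26, 9 → 3
8 → none → 0
26 → 9 → 1
9 → none → 0
Sum: 4 + 5 + 4 + 4 + 1 + 0 + 3 + 0 + 1 + 0 = 22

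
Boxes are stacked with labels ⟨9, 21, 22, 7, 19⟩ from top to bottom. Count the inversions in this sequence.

Listing every pair i<j with a[i]>a[j] (using 0-based positions):
(0,3): 9 > 7
(1,3): 21 > 7
(1,4): 21 > 19
(2,3): 22 > 7
(2,4): 22 > 19
That's 5 pairs.

Inversions: 5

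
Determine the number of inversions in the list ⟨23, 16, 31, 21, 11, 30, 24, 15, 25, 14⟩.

For each element, count later entries that are smaller:
23 → 16, 21, 11, 15, 14 → 5
16 → 11, 15, 14 → 3
31 → 21, 11, 30, 24, 15, 25, 14 → 7
21 → 11, 15, 14 → 3
11 → none → 0
30 → 24, 15, 25, 14 → 4
24 → 15, 14 → 2
15 → 14 → 1
25 → 14 → 1
14 → none → 0
Sum: 5 + 3 + 7 + 3 + 0 + 4 + 2 + 1 + 1 + 0 = 26

26 inversions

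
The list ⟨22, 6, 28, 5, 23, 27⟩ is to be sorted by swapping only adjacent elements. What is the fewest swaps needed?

6 swaps

Minimum adjacent swaps = number of inversions (each swap of adjacent out-of-order elements removes one inversion and no swap can remove more).
Count inversions — for each element, later elements that are smaller:
22: 6, 5 → 2
6: 5 → 1
28: 5, 23, 27 → 3
5: none → 0
23: none → 0
27: none → 0
Total inversions: 2 + 1 + 3 + 0 + 0 + 0 = 6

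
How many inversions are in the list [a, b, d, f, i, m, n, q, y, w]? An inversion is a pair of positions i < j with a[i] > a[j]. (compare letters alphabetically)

1

For each element, count later entries that are smaller:
a → none → 0
b → none → 0
d → none → 0
f → none → 0
i → none → 0
m → none → 0
n → none → 0
q → none → 0
y → w → 1
w → none → 0
Sum: 0 + 0 + 0 + 0 + 0 + 0 + 0 + 0 + 1 + 0 = 1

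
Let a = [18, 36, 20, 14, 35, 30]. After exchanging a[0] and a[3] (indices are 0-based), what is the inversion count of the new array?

There are 6 inversions.

Positions 0 and 3 hold 18 and 14; after swapping, the array is [14, 36, 20, 18, 35, 30].
Count, for each position, how many later elements it exceeds:
14 → none → 0
36 → 20, 18, 35, 30 → 4
20 → 18 → 1
18 → none → 0
35 → 30 → 1
30 → none → 0
Sum: 0 + 4 + 1 + 0 + 1 + 0 = 6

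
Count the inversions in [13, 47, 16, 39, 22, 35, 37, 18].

Count, for each position, how many later elements it exceeds:
13: 0
47: 6
16: 0
39: 4
22: 1
35: 1
37: 1
18: 0
Sum: 0 + 6 + 0 + 4 + 1 + 1 + 1 + 0 = 13

13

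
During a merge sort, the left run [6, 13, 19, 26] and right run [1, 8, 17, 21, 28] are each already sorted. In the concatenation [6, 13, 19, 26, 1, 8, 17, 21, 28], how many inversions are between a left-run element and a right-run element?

10

For each element r of the right run, count left-run elements greater than r:
r = 1: 6, 13, 19, 26 → 4
r = 8: 13, 19, 26 → 3
r = 17: 19, 26 → 2
r = 21: 26 → 1
r = 28: none → 0
Cross-inversions: 4 + 3 + 2 + 1 + 0 = 10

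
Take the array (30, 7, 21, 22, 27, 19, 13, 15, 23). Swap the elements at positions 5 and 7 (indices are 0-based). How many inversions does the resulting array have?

Inversions: 19

Positions 5 and 7 hold 19 and 15; after swapping, the array is [30, 7, 21, 22, 27, 15, 13, 19, 23].
For each element, count later entries that are smaller:
30 → 7, 21, 22, 27, 15, 13, 19, 23 → 8
7 → none → 0
21 → 15, 13, 19 → 3
22 → 15, 13, 19 → 3
27 → 15, 13, 19, 23 → 4
15 → 13 → 1
13 → none → 0
19 → none → 0
23 → none → 0
Sum: 8 + 0 + 3 + 3 + 4 + 1 + 0 + 0 + 0 = 19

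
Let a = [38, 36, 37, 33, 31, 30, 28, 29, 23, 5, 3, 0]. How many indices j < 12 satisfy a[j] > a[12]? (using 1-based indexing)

11 such elements

The element at index 12 is 0.
Elements before it: 38, 36, 37, 33, 31, 30, 28, 29, 23, 5, 3
Those larger than 0: 38, 36, 37, 33, 31, 30, 28, 29, 23, 5, 3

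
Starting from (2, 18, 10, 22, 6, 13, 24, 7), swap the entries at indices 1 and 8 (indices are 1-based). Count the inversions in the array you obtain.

14 inversions

Positions 1 and 8 hold 2 and 7; after swapping, the array is [7, 18, 10, 22, 6, 13, 24, 2].
Sweep left to right; for each value list the smaller values that follow it:
7 → 6, 2 → 2
18 → 10, 6, 13, 2 → 4
10 → 6, 2 → 2
22 → 6, 13, 2 → 3
6 → 2 → 1
13 → 2 → 1
24 → 2 → 1
2 → none → 0
Sum: 2 + 4 + 2 + 3 + 1 + 1 + 1 + 0 = 14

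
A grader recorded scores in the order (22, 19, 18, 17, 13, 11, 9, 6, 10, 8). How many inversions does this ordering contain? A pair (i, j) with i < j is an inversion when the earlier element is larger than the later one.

Sweep left to right; for each value list the smaller values that follow it:
22: 9
19: 8
18: 7
17: 6
13: 5
11: 4
9: 2
6: 0
10: 1
8: 0
Sum: 9 + 8 + 7 + 6 + 5 + 4 + 2 + 0 + 1 + 0 = 42

42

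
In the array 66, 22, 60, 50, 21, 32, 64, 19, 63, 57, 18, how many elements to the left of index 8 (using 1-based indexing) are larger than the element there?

The element at index 8 is 19.
Elements before it: 66, 22, 60, 50, 21, 32, 64
Those larger than 19: 66, 22, 60, 50, 21, 32, 64

7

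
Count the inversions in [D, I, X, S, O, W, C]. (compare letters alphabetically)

Out-of-order index pairs (0-indexed):
(0,6): D > C
(1,6): I > C
(2,3): X > S
(2,4): X > O
(2,5): X > W
(2,6): X > C
(3,4): S > O
(3,6): S > C
(4,6): O > C
(5,6): W > C
That's 10 pairs.

10 inversions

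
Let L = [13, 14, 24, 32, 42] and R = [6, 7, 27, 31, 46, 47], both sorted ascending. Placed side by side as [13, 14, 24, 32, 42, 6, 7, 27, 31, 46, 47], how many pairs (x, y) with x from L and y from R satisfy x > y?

14 split inversions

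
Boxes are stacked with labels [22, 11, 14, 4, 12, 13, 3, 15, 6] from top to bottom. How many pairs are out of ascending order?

22

For each element, count later entries that are smaller:
22: 8
11: 3
14: 5
4: 1
12: 2
13: 2
3: 0
15: 1
6: 0
Sum: 8 + 3 + 5 + 1 + 2 + 2 + 0 + 1 + 0 = 22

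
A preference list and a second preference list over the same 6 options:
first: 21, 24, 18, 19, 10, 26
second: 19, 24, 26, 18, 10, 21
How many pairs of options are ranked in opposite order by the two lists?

9 pairs

Assign each item its position (1..6) in the first ordering, then rewrite the second ordering as that position sequence:
positions: 21→1, 24→2, 18→3, 19→4, 10→5, 26→6
second ordering as positions: [4, 2, 6, 3, 5, 1]
Discordant pairs = inversions in this position sequence.
4: 2, 3, 1 → 3
2: 1 → 1
6: 3, 5, 1 → 3
3: 1 → 1
5: 1 → 1
1: 0
Total: 3 + 1 + 3 + 1 + 1 + 0 = 9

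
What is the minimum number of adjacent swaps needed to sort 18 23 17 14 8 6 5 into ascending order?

20

Minimum adjacent swaps = number of inversions (each swap of adjacent out-of-order elements removes one inversion and no swap can remove more).
Count inversions — for each element, later elements that are smaller:
18: 17, 14, 8, 6, 5 → 5
23: 17, 14, 8, 6, 5 → 5
17: 14, 8, 6, 5 → 4
14: 8, 6, 5 → 3
8: 6, 5 → 2
6: 5 → 1
5: none → 0
Total inversions: 5 + 5 + 4 + 3 + 2 + 1 + 0 = 20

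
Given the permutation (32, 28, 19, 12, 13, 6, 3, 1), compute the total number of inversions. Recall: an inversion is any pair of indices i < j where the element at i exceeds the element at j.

27

For each element, count later entries that are smaller:
32 → 28, 19, 12, 13, 6, 3, 1 → 7
28 → 19, 12, 13, 6, 3, 1 → 6
19 → 12, 13, 6, 3, 1 → 5
12 → 6, 3, 1 → 3
13 → 6, 3, 1 → 3
6 → 3, 1 → 2
3 → 1 → 1
1 → none → 0
Sum: 7 + 6 + 5 + 3 + 3 + 2 + 1 + 0 = 27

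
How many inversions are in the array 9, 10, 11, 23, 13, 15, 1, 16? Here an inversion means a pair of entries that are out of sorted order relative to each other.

Element-by-element contributions:
9: 1
10: 1
11: 1
23: 4
13: 1
15: 1
1: 0
16: 0
Sum: 1 + 1 + 1 + 4 + 1 + 1 + 0 + 0 = 9

9 out-of-order pairs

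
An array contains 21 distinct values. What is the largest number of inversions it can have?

There are 210 inversions.

The maximum occurs when the array is in strictly decreasing order: every one of the C(21, 2) pairs is inverted.
C(21, 2) = 21·20/2 = 210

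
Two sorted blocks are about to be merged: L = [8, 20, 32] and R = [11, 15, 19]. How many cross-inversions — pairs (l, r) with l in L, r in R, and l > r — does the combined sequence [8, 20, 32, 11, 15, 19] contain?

Take each right-half value and tally the left-half values above it:
r = 11: 20, 32 → 2
r = 15: 20, 32 → 2
r = 19: 20, 32 → 2
Cross-inversions: 2 + 2 + 2 = 6

6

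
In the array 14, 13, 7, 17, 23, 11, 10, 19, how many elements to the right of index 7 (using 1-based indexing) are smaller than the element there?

0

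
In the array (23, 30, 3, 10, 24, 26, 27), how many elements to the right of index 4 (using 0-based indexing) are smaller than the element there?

0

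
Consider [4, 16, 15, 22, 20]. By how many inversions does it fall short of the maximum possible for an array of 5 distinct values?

8

Maximum inversions for 5 distinct elements is C(5, 2) = 5·4/2 = 10.
Current inversions — for each element, count later smaller elements:
4: 0
16: 1
15: 0
22: 1
20: 0
Current total: 0 + 1 + 0 + 1 + 0 = 2
Shortfall: 10 − 2 = 8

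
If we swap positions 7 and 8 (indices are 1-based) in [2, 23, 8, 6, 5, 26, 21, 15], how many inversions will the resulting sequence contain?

10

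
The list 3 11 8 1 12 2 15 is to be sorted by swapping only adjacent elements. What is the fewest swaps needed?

Minimum adjacent swaps = number of inversions (each swap of adjacent out-of-order elements removes one inversion and no swap can remove more).
Count inversions — for each element, later elements that are smaller:
3: 1, 2 → 2
11: 8, 1, 2 → 3
8: 1, 2 → 2
1: none → 0
12: 2 → 1
2: none → 0
15: none → 0
Total inversions: 2 + 3 + 2 + 0 + 1 + 0 + 0 = 8

There are 8 adjacent swaps.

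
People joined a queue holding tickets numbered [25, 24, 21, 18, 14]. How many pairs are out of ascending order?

10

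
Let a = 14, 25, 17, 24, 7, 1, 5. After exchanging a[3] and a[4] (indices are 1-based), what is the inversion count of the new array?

17

Positions 3 and 4 hold 17 and 24; after swapping, the array is [14, 25, 24, 17, 7, 1, 5].
Sweep left to right; for each value list the smaller values that follow it:
14 → 7, 1, 5 → 3
25 → 24, 17, 7, 1, 5 → 5
24 → 17, 7, 1, 5 → 4
17 → 7, 1, 5 → 3
7 → 1, 5 → 2
1 → none → 0
5 → none → 0
Sum: 3 + 5 + 4 + 3 + 2 + 0 + 0 = 17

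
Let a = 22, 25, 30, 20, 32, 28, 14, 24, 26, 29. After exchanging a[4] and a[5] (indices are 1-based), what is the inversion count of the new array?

21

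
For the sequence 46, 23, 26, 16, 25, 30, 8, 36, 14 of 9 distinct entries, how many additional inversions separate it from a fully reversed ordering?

Maximum inversions for 9 distinct elements is C(9, 2) = 9·8/2 = 36.
Current inversions — for each element, count later smaller elements:
46: 8
23: 3
26: 4
16: 2
25: 2
30: 2
8: 0
36: 1
14: 0
Current total: 8 + 3 + 4 + 2 + 2 + 2 + 0 + 1 + 0 = 22
Shortfall: 36 − 22 = 14

14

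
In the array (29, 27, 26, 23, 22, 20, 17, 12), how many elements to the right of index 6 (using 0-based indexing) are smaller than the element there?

The element at index 6 is 17.
Elements after it: 12
Those smaller than 17: 12

1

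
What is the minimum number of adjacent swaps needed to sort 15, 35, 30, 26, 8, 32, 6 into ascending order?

The minimum number of adjacent swaps to sort an array equals its inversion count, since every such swap removes exactly one inversion.
Count inversions — for each element, later elements that are smaller:
15: 8, 6 → 2
35: 30, 26, 8, 32, 6 → 5
30: 26, 8, 6 → 3
26: 8, 6 → 2
8: 6 → 1
32: 6 → 1
6: none → 0
Total inversions: 2 + 5 + 3 + 2 + 1 + 1 + 0 = 14

14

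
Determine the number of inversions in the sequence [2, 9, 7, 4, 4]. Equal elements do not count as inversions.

There are 5 inversions.

Count, for each position, how many later elements it exceeds:
2 → none → 0
9 → 7, 4, 4 → 3
7 → 4, 4 → 2
4 → none → 0
4 → none → 0
Sum: 0 + 3 + 2 + 0 + 0 = 5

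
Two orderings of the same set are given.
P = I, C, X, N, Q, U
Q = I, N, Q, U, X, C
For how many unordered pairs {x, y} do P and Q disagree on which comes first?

There are 7 disagreeing pairs.

Assign each item its position (1..6) in the first ordering, then rewrite the second ordering as that position sequence:
positions: I→1, C→2, X→3, N→4, Q→5, U→6
second ordering as positions: [1, 4, 5, 6, 3, 2]
Discordant pairs = inversions in this position sequence.
1: 0
4: 3, 2 → 2
5: 3, 2 → 2
6: 3, 2 → 2
3: 2 → 1
2: 0
Total: 0 + 2 + 2 + 2 + 1 + 0 = 7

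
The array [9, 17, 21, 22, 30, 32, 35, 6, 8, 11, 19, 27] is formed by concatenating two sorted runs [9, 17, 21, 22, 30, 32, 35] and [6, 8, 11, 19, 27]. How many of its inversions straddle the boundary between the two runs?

Take each right-half value and tally the left-half values above it:
r = 6: 9, 17, 21, 22, 30, 32, 35 → 7
r = 8: 9, 17, 21, 22, 30, 32, 35 → 7
r = 11: 17, 21, 22, 30, 32, 35 → 6
r = 19: 21, 22, 30, 32, 35 → 5
r = 27: 30, 32, 35 → 3
Cross-inversions: 7 + 7 + 6 + 5 + 3 = 28

There are 28 cross-inversions.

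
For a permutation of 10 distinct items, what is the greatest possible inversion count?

The maximum occurs when the array is in strictly decreasing order: every one of the C(10, 2) pairs is inverted.
C(10, 2) = 10·9/2 = 45

Inversions: 45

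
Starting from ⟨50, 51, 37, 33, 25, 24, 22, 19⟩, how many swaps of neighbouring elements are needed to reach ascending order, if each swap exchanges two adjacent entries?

27

The minimum number of adjacent swaps to sort an array equals its inversion count, since every such swap removes exactly one inversion.
Count inversions — for each element, later elements that are smaller:
50: 37, 33, 25, 24, 22, 19 → 6
51: 37, 33, 25, 24, 22, 19 → 6
37: 33, 25, 24, 22, 19 → 5
33: 25, 24, 22, 19 → 4
25: 24, 22, 19 → 3
24: 22, 19 → 2
22: 19 → 1
19: none → 0
Total inversions: 6 + 6 + 5 + 4 + 3 + 2 + 1 + 0 = 27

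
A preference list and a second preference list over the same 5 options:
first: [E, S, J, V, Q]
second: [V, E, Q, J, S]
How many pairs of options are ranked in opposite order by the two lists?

Assign each item its position (1..5) in the first ordering, then rewrite the second ordering as that position sequence:
positions: E→1, S→2, J→3, V→4, Q→5
second ordering as positions: [4, 1, 5, 3, 2]
Discordant pairs = inversions in this position sequence.
4: 1, 3, 2 → 3
1: 0
5: 3, 2 → 2
3: 2 → 1
2: 0
Total: 3 + 0 + 2 + 1 + 0 = 6

6 pairs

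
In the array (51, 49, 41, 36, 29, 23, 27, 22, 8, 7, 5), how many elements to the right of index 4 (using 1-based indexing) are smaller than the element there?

The element at index 4 is 36.
Elements after it: 29, 23, 27, 22, 8, 7, 5
Those smaller than 36: 29, 23, 27, 22, 8, 7, 5

7 such elements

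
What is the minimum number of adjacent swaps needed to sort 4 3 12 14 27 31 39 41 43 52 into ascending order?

Each adjacent swap fixes exactly one inversion, so the minimum swap count equals the number of inversions.
Count inversions — for each element, later elements that are smaller:
4: 3 → 1
3: none → 0
12: none → 0
14: none → 0
27: none → 0
31: none → 0
39: none → 0
41: none → 0
43: none → 0
52: none → 0
Total inversions: 1 + 0 + 0 + 0 + 0 + 0 + 0 + 0 + 0 + 0 = 1

1 adjacent swap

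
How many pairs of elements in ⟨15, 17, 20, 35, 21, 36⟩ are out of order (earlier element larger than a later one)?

1 inversion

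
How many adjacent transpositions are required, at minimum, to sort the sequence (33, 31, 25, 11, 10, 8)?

Minimum adjacent swaps = number of inversions (each swap of adjacent out-of-order elements removes one inversion and no swap can remove more).
Count inversions — for each element, later elements that are smaller:
33: 31, 25, 11, 10, 8 → 5
31: 25, 11, 10, 8 → 4
25: 11, 10, 8 → 3
11: 10, 8 → 2
10: 8 → 1
8: none → 0
Total inversions: 5 + 4 + 3 + 2 + 1 + 0 = 15

15 adjacent swaps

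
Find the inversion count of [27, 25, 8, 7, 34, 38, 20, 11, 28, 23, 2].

32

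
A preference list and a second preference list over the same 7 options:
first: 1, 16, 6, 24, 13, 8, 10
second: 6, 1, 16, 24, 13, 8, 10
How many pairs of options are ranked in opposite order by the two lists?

2

Assign each item its position (1..7) in the first ordering, then rewrite the second ordering as that position sequence:
positions: 1→1, 16→2, 6→3, 24→4, 13→5, 8→6, 10→7
second ordering as positions: [3, 1, 2, 4, 5, 6, 7]
Discordant pairs = inversions in this position sequence.
3: 1, 2 → 2
1: 0
2: 0
4: 0
5: 0
6: 0
7: 0
Total: 2 + 0 + 0 + 0 + 0 + 0 + 0 = 2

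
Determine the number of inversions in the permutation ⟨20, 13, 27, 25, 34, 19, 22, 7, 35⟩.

16 inversions

Element-by-element contributions:
20: 3
13: 1
27: 4
25: 3
34: 3
19: 1
22: 1
7: 0
35: 0
Sum: 3 + 1 + 4 + 3 + 3 + 1 + 1 + 0 + 0 = 16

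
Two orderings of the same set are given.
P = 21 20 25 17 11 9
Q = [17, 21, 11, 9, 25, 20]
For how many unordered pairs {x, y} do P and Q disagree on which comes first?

There are 8 disagreeing pairs.

Assign each item its position (1..6) in the first ordering, then rewrite the second ordering as that position sequence:
positions: 21→1, 20→2, 25→3, 17→4, 11→5, 9→6
second ordering as positions: [4, 1, 5, 6, 3, 2]
Discordant pairs = inversions in this position sequence.
4: 1, 3, 2 → 3
1: 0
5: 3, 2 → 2
6: 3, 2 → 2
3: 2 → 1
2: 0
Total: 3 + 0 + 2 + 2 + 1 + 0 = 8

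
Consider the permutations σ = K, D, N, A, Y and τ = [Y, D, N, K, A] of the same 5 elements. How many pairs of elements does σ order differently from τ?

Assign each item its position (1..5) in the first ordering, then rewrite the second ordering as that position sequence:
positions: K→1, D→2, N→3, A→4, Y→5
second ordering as positions: [5, 2, 3, 1, 4]
Discordant pairs = inversions in this position sequence.
5: 2, 3, 1, 4 → 4
2: 1 → 1
3: 1 → 1
1: 0
4: 0
Total: 4 + 1 + 1 + 0 + 0 = 6

6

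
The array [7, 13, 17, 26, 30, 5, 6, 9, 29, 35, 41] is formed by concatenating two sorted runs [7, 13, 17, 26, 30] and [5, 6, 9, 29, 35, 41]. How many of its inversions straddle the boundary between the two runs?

Split inversions: 15

Take each right-half value and tally the left-half values above it:
r = 5: 7, 13, 17, 26, 30 → 5
r = 6: 7, 13, 17, 26, 30 → 5
r = 9: 13, 17, 26, 30 → 4
r = 29: 30 → 1
r = 35: none → 0
r = 41: none → 0
Cross-inversions: 5 + 5 + 4 + 1 + 0 + 0 = 15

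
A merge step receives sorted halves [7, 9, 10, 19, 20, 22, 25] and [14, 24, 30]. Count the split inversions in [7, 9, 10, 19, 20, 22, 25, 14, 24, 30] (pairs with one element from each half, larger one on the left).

There are 5 split inversions.

Count, for every r in R, how many entries of L exceed r:
r = 14: 19, 20, 22, 25 → 4
r = 24: 25 → 1
r = 30: none → 0
Cross-inversions: 4 + 1 + 0 = 5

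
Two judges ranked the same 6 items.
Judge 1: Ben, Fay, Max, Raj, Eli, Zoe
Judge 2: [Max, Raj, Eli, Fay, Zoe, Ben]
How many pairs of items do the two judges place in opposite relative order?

8 discordant pairs

Assign each item its position (1..6) in the first ordering, then rewrite the second ordering as that position sequence:
positions: Ben→1, Fay→2, Max→3, Raj→4, Eli→5, Zoe→6
second ordering as positions: [3, 4, 5, 2, 6, 1]
Discordant pairs = inversions in this position sequence.
3: 2, 1 → 2
4: 2, 1 → 2
5: 2, 1 → 2
2: 1 → 1
6: 1 → 1
1: 0
Total: 2 + 2 + 2 + 1 + 1 + 0 = 8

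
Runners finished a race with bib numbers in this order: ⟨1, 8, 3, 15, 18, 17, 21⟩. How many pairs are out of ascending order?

2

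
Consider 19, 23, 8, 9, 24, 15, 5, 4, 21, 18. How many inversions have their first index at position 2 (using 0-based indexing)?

2 such elements

The element at index 2 is 8.
Elements after it: 9, 24, 15, 5, 4, 21, 18
Those smaller than 8: 5, 4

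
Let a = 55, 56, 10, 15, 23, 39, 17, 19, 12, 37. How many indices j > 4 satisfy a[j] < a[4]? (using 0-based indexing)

The element at index 4 is 23.
Elements after it: 39, 17, 19, 12, 37
Those smaller than 23: 17, 19, 12

3 such elements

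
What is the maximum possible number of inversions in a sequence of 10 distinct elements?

A reversed (strictly descending) arrangement makes every pair an inversion, giving C(10, 2) inversions.
C(10, 2) = 10·9/2 = 45

45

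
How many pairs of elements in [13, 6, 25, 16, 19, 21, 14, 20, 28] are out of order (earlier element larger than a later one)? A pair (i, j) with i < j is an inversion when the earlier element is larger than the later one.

10

For each element, count later entries that are smaller:
13: 1
6: 0
25: 5
16: 1
19: 1
21: 2
14: 0
20: 0
28: 0
Sum: 1 + 0 + 5 + 1 + 1 + 2 + 0 + 0 + 0 = 10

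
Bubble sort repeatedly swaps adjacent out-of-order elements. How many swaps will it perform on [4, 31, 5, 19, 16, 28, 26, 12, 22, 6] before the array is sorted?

There are 22 adjacent swaps.

Each adjacent swap fixes exactly one inversion, so the minimum swap count equals the number of inversions.
Count inversions — for each element, later elements that are smaller:
4: none → 0
31: 5, 19, 16, 28, 26, 12, 22, 6 → 8
5: none → 0
19: 16, 12, 6 → 3
16: 12, 6 → 2
28: 26, 12, 22, 6 → 4
26: 12, 22, 6 → 3
12: 6 → 1
22: 6 → 1
6: none → 0
Total inversions: 0 + 8 + 0 + 3 + 2 + 4 + 3 + 1 + 1 + 0 = 22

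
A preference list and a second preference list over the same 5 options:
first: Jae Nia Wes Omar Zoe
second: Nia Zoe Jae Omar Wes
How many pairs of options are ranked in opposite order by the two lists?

Assign each item its position (1..5) in the first ordering, then rewrite the second ordering as that position sequence:
positions: Jae→1, Nia→2, Wes→3, Omar→4, Zoe→5
second ordering as positions: [2, 5, 1, 4, 3]
Discordant pairs = inversions in this position sequence.
2: 1 → 1
5: 1, 4, 3 → 3
1: 0
4: 3 → 1
3: 0
Total: 1 + 3 + 0 + 1 + 0 = 5

5 pairs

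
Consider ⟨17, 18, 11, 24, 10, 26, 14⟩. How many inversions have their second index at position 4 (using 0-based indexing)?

4

The element at index 4 is 10.
Elements before it: 17, 18, 11, 24
Those larger than 10: 17, 18, 11, 24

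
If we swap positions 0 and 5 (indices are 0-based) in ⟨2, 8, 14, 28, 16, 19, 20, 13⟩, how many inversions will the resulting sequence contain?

Positions 0 and 5 hold 2 and 19; after swapping, the array is [19, 8, 14, 28, 16, 2, 20, 13].
Sweep left to right; for each value list the smaller values that follow it:
19 → 8, 14, 16, 2, 13 → 5
8 → 2 → 1
14 → 2, 13 → 2
28 → 16, 2, 20, 13 → 4
16 → 2, 13 → 2
2 → none → 0
20 → 13 → 1
13 → none → 0
Sum: 5 + 1 + 2 + 4 + 2 + 0 + 1 + 0 = 15

15 inversions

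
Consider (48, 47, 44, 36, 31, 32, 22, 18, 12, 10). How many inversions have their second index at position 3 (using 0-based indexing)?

3

The element at index 3 is 36.
Elements before it: 48, 47, 44
Those larger than 36: 48, 47, 44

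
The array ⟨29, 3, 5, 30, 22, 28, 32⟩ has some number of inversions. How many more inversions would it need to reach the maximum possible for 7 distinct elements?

Maximum inversions for 7 distinct elements is C(7, 2) = 7·6/2 = 21.
Current inversions — for each element, count later smaller elements:
29: 4
3: 0
5: 0
30: 2
22: 0
28: 0
32: 0
Current total: 4 + 0 + 0 + 2 + 0 + 0 + 0 = 6
Shortfall: 21 − 6 = 15

15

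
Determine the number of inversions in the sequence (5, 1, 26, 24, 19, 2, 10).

11 out-of-order pairs

Sweep left to right; for each value list the smaller values that follow it:
5 → 1, 2 → 2
1 → none → 0
26 → 24, 19, 2, 10 → 4
24 → 19, 2, 10 → 3
19 → 2, 10 → 2
2 → none → 0
10 → none → 0
Sum: 2 + 0 + 4 + 3 + 2 + 0 + 0 = 11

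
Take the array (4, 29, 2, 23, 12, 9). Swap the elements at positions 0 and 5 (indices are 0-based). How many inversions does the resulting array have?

Inversions: 9

Positions 0 and 5 hold 4 and 9; after swapping, the array is [9, 29, 2, 23, 12, 4].
For each element, count later entries that are smaller:
9: 2
29: 4
2: 0
23: 2
12: 1
4: 0
Sum: 2 + 4 + 0 + 2 + 1 + 0 = 9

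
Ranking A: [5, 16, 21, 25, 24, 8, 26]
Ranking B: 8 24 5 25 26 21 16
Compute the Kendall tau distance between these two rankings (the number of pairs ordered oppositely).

Assign each item its position (1..7) in the first ordering, then rewrite the second ordering as that position sequence:
positions: 5→1, 16→2, 21→3, 25→4, 24→5, 8→6, 26→7
second ordering as positions: [6, 5, 1, 4, 7, 3, 2]
Discordant pairs = inversions in this position sequence.
6: 5, 1, 4, 3, 2 → 5
5: 1, 4, 3, 2 → 4
1: 0
4: 3, 2 → 2
7: 3, 2 → 2
3: 2 → 1
2: 0
Total: 5 + 4 + 0 + 2 + 2 + 1 + 0 = 14

14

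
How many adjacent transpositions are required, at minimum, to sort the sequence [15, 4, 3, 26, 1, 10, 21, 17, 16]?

The minimum number of adjacent swaps to sort an array equals its inversion count, since every such swap removes exactly one inversion.
Count inversions — for each element, later elements that are smaller:
15: 4, 3, 1, 10 → 4
4: 3, 1 → 2
3: 1 → 1
26: 1, 10, 21, 17, 16 → 5
1: none → 0
10: none → 0
21: 17, 16 → 2
17: 16 → 1
16: none → 0
Total inversions: 4 + 2 + 1 + 5 + 0 + 0 + 2 + 1 + 0 = 15

15 swaps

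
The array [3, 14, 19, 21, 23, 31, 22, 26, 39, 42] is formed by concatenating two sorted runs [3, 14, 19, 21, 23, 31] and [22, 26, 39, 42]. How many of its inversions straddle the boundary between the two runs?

Count, for every r in R, how many entries of L exceed r:
r = 22: 23, 31 → 2
r = 26: 31 → 1
r = 39: none → 0
r = 42: none → 0
Cross-inversions: 2 + 1 + 0 + 0 = 3

There are 3 split inversions.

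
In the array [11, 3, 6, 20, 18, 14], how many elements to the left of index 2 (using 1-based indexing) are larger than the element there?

1

The element at index 2 is 3.
Elements before it: 11
Those larger than 3: 11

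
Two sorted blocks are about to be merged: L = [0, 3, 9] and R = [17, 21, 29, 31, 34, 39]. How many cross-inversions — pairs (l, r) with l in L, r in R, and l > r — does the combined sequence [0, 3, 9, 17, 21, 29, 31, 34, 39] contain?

0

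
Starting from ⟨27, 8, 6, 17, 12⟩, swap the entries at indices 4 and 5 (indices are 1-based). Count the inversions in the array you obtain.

Positions 4 and 5 hold 17 and 12; after swapping, the array is [27, 8, 6, 12, 17].
For each element, count later entries that are smaller:
27: 4
8: 1
6: 0
12: 0
17: 0
Sum: 4 + 1 + 0 + 0 + 0 = 5

5 inversions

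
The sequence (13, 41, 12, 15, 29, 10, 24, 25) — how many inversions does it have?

Inversions: 13

Element-by-element contributions:
13: 2
41: 6
12: 1
15: 1
29: 3
10: 0
24: 0
25: 0
Sum: 2 + 6 + 1 + 1 + 3 + 0 + 0 + 0 = 13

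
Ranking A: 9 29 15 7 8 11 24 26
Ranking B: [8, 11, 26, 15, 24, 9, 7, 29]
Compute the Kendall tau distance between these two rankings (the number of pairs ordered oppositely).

Assign each item its position (1..8) in the first ordering, then rewrite the second ordering as that position sequence:
positions: 9→1, 29→2, 15→3, 7→4, 8→5, 11→6, 24→7, 26→8
second ordering as positions: [5, 6, 8, 3, 7, 1, 4, 2]
Discordant pairs = inversions in this position sequence.
5: 3, 1, 4, 2 → 4
6: 3, 1, 4, 2 → 4
8: 3, 7, 1, 4, 2 → 5
3: 1, 2 → 2
7: 1, 4, 2 → 3
1: 0
4: 2 → 1
2: 0
Total: 4 + 4 + 5 + 2 + 3 + 0 + 1 + 0 = 19

19 discordant pairs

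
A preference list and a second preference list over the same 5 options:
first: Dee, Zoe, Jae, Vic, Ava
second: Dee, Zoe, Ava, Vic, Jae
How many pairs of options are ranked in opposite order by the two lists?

Assign each item its position (1..5) in the first ordering, then rewrite the second ordering as that position sequence:
positions: Dee→1, Zoe→2, Jae→3, Vic→4, Ava→5
second ordering as positions: [1, 2, 5, 4, 3]
Discordant pairs = inversions in this position sequence.
1: 0
2: 0
5: 4, 3 → 2
4: 3 → 1
3: 0
Total: 0 + 0 + 2 + 1 + 0 = 3

3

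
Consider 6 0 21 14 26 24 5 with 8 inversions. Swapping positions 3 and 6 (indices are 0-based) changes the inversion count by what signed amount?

-1

Positions 3 and 6 hold 14 and 5; after swapping, the array is [6, 0, 21, 5, 26, 24, 14].
Count, for each position, how many later elements it exceeds:
6: 2
0: 0
21: 2
5: 0
26: 2
24: 1
14: 0
Sum: 2 + 0 + 2 + 0 + 2 + 1 + 0 = 7
Change: 7 − 8 = -1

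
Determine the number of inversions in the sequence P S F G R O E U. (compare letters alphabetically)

14 inversions

Sweep left to right; for each value list the smaller values that follow it:
P: 4
S: 5
F: 1
G: 1
R: 2
O: 1
E: 0
U: 0
Sum: 4 + 5 + 1 + 1 + 2 + 1 + 0 + 0 = 14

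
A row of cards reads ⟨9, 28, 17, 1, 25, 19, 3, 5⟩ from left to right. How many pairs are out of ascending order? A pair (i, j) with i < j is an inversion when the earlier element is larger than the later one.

For each element, count later entries that are smaller:
9: 3
28: 6
17: 3
1: 0
25: 3
19: 2
3: 0
5: 0
Sum: 3 + 6 + 3 + 0 + 3 + 2 + 0 + 0 = 17

17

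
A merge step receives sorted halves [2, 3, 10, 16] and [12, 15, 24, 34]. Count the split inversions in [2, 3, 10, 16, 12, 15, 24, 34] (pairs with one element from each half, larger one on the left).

2

Take each right-half value and tally the left-half values above it:
r = 12: 16 → 1
r = 15: 16 → 1
r = 24: none → 0
r = 34: none → 0
Cross-inversions: 1 + 1 + 0 + 0 = 2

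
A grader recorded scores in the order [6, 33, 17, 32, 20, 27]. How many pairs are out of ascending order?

6

Inversion pairs (indices are 1-based):
(2,3): 33 > 17
(2,4): 33 > 32
(2,5): 33 > 20
(2,6): 33 > 27
(4,5): 32 > 20
(4,6): 32 > 27
That's 6 pairs.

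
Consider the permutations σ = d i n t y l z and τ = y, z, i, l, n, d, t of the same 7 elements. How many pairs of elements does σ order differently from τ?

14

Assign each item its position (1..7) in the first ordering, then rewrite the second ordering as that position sequence:
positions: d→1, i→2, n→3, t→4, y→5, l→6, z→7
second ordering as positions: [5, 7, 2, 6, 3, 1, 4]
Discordant pairs = inversions in this position sequence.
5: 2, 3, 1, 4 → 4
7: 2, 6, 3, 1, 4 → 5
2: 1 → 1
6: 3, 1, 4 → 3
3: 1 → 1
1: 0
4: 0
Total: 4 + 5 + 1 + 3 + 1 + 0 + 0 = 14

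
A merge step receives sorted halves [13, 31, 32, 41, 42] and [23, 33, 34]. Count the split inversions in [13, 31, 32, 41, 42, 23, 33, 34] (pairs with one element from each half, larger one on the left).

8

For each element r of the right run, count left-run elements greater than r:
r = 23: 31, 32, 41, 42 → 4
r = 33: 41, 42 → 2
r = 34: 41, 42 → 2
Cross-inversions: 4 + 2 + 2 = 8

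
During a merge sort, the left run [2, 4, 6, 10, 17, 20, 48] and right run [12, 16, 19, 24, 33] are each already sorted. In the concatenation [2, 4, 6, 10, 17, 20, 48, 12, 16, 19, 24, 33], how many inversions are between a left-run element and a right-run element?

For each element r of the right run, count left-run elements greater than r:
r = 12: 17, 20, 48 → 3
r = 16: 17, 20, 48 → 3
r = 19: 20, 48 → 2
r = 24: 48 → 1
r = 33: 48 → 1
Cross-inversions: 3 + 3 + 2 + 1 + 1 = 10

10 split inversions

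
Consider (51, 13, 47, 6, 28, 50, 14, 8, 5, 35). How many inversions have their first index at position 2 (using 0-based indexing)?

6

The element at index 2 is 47.
Elements after it: 6, 28, 50, 14, 8, 5, 35
Those smaller than 47: 6, 28, 14, 8, 5, 35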